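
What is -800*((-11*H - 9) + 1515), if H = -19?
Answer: -1372000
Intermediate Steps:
-800*((-11*H - 9) + 1515) = -800*((-11*(-19) - 9) + 1515) = -800*((209 - 9) + 1515) = -800*(200 + 1515) = -800*1715 = -1372000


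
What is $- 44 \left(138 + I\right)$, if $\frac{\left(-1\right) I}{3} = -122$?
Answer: $-22176$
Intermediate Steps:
$I = 366$ ($I = \left(-3\right) \left(-122\right) = 366$)
$- 44 \left(138 + I\right) = - 44 \left(138 + 366\right) = \left(-44\right) 504 = -22176$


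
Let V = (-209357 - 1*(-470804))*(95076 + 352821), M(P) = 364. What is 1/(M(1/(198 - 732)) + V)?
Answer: 1/117101327323 ≈ 8.5396e-12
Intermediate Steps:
V = 117101326959 (V = (-209357 + 470804)*447897 = 261447*447897 = 117101326959)
1/(M(1/(198 - 732)) + V) = 1/(364 + 117101326959) = 1/117101327323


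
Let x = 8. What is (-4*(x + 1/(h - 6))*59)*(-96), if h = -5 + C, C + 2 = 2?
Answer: 1971072/11 ≈ 1.7919e+5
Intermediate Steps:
C = 0 (C = -2 + 2 = 0)
h = -5 (h = -5 + 0 = -5)
(-4*(x + 1/(h - 6))*59)*(-96) = (-4*(8 + 1/(-5 - 6))*59)*(-96) = (-4*(8 + 1/(-11))*59)*(-96) = (-4*(8 - 1/11)*59)*(-96) = (-4*87/11*59)*(-96) = -348/11*59*(-96) = -20532/11*(-96) = 1971072/11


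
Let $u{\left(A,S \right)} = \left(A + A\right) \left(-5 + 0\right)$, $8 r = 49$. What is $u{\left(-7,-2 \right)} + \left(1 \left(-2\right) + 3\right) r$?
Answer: $\frac{609}{8} \approx 76.125$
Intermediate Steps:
$r = \frac{49}{8}$ ($r = \frac{1}{8} \cdot 49 = \frac{49}{8} \approx 6.125$)
$u{\left(A,S \right)} = - 10 A$ ($u{\left(A,S \right)} = 2 A \left(-5\right) = - 10 A$)
$u{\left(-7,-2 \right)} + \left(1 \left(-2\right) + 3\right) r = \left(-10\right) \left(-7\right) + \left(1 \left(-2\right) + 3\right) \frac{49}{8} = 70 + \left(-2 + 3\right) \frac{49}{8} = 70 + 1 \cdot \frac{49}{8} = 70 + \frac{49}{8} = \frac{609}{8}$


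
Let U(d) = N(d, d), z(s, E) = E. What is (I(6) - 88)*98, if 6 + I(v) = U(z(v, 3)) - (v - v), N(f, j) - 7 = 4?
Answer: -8134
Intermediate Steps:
N(f, j) = 11 (N(f, j) = 7 + 4 = 11)
U(d) = 11
I(v) = 5 (I(v) = -6 + (11 - (v - v)) = -6 + (11 - 1*0) = -6 + (11 + 0) = -6 + 11 = 5)
(I(6) - 88)*98 = (5 - 88)*98 = -83*98 = -8134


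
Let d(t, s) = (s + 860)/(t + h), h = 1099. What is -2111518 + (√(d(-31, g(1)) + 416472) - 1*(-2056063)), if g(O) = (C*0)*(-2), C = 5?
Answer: -55455 + √29689929813/267 ≈ -54810.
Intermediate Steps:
g(O) = 0 (g(O) = (5*0)*(-2) = 0*(-2) = 0)
d(t, s) = (860 + s)/(1099 + t) (d(t, s) = (s + 860)/(t + 1099) = (860 + s)/(1099 + t))
-2111518 + (√(d(-31, g(1)) + 416472) - 1*(-2056063)) = -2111518 + (√((860 + 0)/(1099 - 31) + 416472) - 1*(-2056063)) = -2111518 + (√(860/1068 + 416472) + 2056063) = -2111518 + (√((1/1068)*860 + 416472) + 2056063) = -2111518 + (√(215/267 + 416472) + 2056063) = -2111518 + (√(111198239/267) + 2056063) = -2111518 + (√29689929813/267 + 2056063) = -2111518 + (2056063 + √29689929813/267) = -55455 + √29689929813/267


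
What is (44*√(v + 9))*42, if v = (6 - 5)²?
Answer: 1848*√10 ≈ 5843.9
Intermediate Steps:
v = 1 (v = 1² = 1)
(44*√(v + 9))*42 = (44*√(1 + 9))*42 = (44*√10)*42 = 1848*√10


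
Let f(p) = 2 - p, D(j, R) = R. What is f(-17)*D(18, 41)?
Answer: 779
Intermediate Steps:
f(-17)*D(18, 41) = (2 - 1*(-17))*41 = (2 + 17)*41 = 19*41 = 779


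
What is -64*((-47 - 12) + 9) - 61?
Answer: 3139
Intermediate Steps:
-64*((-47 - 12) + 9) - 61 = -64*(-59 + 9) - 61 = -64*(-50) - 61 = 3200 - 61 = 3139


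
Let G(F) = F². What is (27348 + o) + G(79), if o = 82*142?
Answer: 45233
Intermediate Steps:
o = 11644
(27348 + o) + G(79) = (27348 + 11644) + 79² = 38992 + 6241 = 45233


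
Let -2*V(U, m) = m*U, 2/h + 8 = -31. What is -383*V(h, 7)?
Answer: -2681/39 ≈ -68.744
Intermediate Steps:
h = -2/39 (h = 2/(-8 - 31) = 2/(-39) = 2*(-1/39) = -2/39 ≈ -0.051282)
V(U, m) = -U*m/2 (V(U, m) = -m*U/2 = -U*m/2)
-383*V(h, 7) = -(-383)*(-2)*7/(2*39) = -383*7/39 = -2681/39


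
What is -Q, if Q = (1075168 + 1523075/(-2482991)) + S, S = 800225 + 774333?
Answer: -6579244287391/2482991 ≈ -2.6497e+6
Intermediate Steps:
S = 1574558
Q = 6579244287391/2482991 (Q = (1075168 + 1523075/(-2482991)) + 1574558 = (1075168 + 1523075*(-1/2482991)) + 1574558 = (1075168 - 1523075/2482991) + 1574558 = 2669630944413/2482991 + 1574558 = 6579244287391/2482991 ≈ 2.6497e+6)
-Q = -1*6579244287391/2482991 = -6579244287391/2482991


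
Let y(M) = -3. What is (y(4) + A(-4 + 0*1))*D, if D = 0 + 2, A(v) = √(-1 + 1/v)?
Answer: -6 + I*√5 ≈ -6.0 + 2.2361*I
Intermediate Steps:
D = 2
(y(4) + A(-4 + 0*1))*D = (-3 + √((1 - (-4 + 0*1))/(-4 + 0*1)))*2 = (-3 + √((1 - (-4 + 0))/(-4 + 0)))*2 = (-3 + √((1 - 1*(-4))/(-4)))*2 = (-3 + √(-(1 + 4)/4))*2 = (-3 + √(-¼*5))*2 = (-3 + √(-5/4))*2 = (-3 + I*√5/2)*2 = -6 + I*√5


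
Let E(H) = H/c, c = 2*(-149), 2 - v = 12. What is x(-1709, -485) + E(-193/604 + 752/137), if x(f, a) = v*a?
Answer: 119595256633/24658904 ≈ 4850.0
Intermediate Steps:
v = -10 (v = 2 - 1*12 = 2 - 12 = -10)
c = -298
x(f, a) = -10*a
E(H) = -H/298 (E(H) = H/(-298) = H*(-1/298) = -H/298)
x(-1709, -485) + E(-193/604 + 752/137) = -10*(-485) - (-193/604 + 752/137)/298 = 4850 - (-193*1/604 + 752*(1/137))/298 = 4850 - (-193/604 + 752/137)/298 = 4850 - 1/298*427767/82748 = 4850 - 427767/24658904 = 119595256633/24658904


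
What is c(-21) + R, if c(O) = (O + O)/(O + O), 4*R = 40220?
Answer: 10056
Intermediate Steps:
R = 10055 (R = (1/4)*40220 = 10055)
c(O) = 1 (c(O) = (2*O)/((2*O)) = (2*O)*(1/(2*O)) = 1)
c(-21) + R = 1 + 10055 = 10056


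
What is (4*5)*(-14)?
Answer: -280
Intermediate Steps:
(4*5)*(-14) = 20*(-14) = -280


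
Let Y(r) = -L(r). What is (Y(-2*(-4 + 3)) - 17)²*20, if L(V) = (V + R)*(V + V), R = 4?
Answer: 33620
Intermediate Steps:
L(V) = 2*V*(4 + V) (L(V) = (V + 4)*(V + V) = (4 + V)*(2*V) = 2*V*(4 + V))
Y(r) = -2*r*(4 + r)
(Y(-2*(-4 + 3)) - 17)²*20 = (-2*(-2*(-4 + 3))*(4 - 2*(-4 + 3)) - 17)²*20 = (-2*(-2*(-1))*(4 - 2*(-1)) - 17)²*20 = (-2*2*(4 + 2) - 17)²*20 = (-2*2*6 - 17)²*20 = (-24 - 17)²*20 = (-41)²*20 = 1681*20 = 33620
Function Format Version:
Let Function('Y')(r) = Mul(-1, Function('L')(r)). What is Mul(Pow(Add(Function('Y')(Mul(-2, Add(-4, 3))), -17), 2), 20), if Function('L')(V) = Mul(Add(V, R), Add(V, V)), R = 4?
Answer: 33620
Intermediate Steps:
Function('L')(V) = Mul(2, V, Add(4, V)) (Function('L')(V) = Mul(Add(V, 4), Add(V, V)) = Mul(Add(4, V), Mul(2, V)) = Mul(2, V, Add(4, V)))
Function('Y')(r) = Mul(-2, r, Add(4, r)) (Function('Y')(r) = Mul(-1, Mul(2, r, Add(4, r))) = Mul(-2, r, Add(4, r)))
Mul(Pow(Add(Function('Y')(Mul(-2, Add(-4, 3))), -17), 2), 20) = Mul(Pow(Add(Mul(-2, Mul(-2, Add(-4, 3)), Add(4, Mul(-2, Add(-4, 3)))), -17), 2), 20) = Mul(Pow(Add(Mul(-2, Mul(-2, -1), Add(4, Mul(-2, -1))), -17), 2), 20) = Mul(Pow(Add(Mul(-2, 2, Add(4, 2)), -17), 2), 20) = Mul(Pow(Add(Mul(-2, 2, 6), -17), 2), 20) = Mul(Pow(Add(-24, -17), 2), 20) = Mul(Pow(-41, 2), 20) = Mul(1681, 20) = 33620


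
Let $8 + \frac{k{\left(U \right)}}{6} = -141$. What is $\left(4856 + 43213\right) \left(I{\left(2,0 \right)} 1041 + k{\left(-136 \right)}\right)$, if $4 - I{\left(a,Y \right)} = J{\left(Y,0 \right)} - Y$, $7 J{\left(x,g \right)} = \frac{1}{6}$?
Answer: $\frac{311988411}{2} \approx 1.5599 \cdot 10^{8}$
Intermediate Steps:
$J{\left(x,g \right)} = \frac{1}{42}$ ($J{\left(x,g \right)} = \frac{1}{7 \cdot 6} = \frac{1}{7} \cdot \frac{1}{6} = \frac{1}{42}$)
$k{\left(U \right)} = -894$ ($k{\left(U \right)} = -48 + 6 \left(-141\right) = -48 - 846 = -894$)
$I{\left(a,Y \right)} = \frac{167}{42} + Y$ ($I{\left(a,Y \right)} = 4 - \left(\frac{1}{42} - Y\right) = 4 + \left(- \frac{1}{42} + Y\right) = \frac{167}{42} + Y$)
$\left(4856 + 43213\right) \left(I{\left(2,0 \right)} 1041 + k{\left(-136 \right)}\right) = \left(4856 + 43213\right) \left(\left(\frac{167}{42} + 0\right) 1041 - 894\right) = 48069 \left(\frac{167}{42} \cdot 1041 - 894\right) = 48069 \left(\frac{57949}{14} - 894\right) = 48069 \cdot \frac{45433}{14} = \frac{311988411}{2}$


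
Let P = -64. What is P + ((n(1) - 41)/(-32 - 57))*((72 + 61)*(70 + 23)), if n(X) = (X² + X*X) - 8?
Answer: 575647/89 ≈ 6467.9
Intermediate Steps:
n(X) = -8 + 2*X² (n(X) = (X² + X²) - 8 = 2*X² - 8 = -8 + 2*X²)
P + ((n(1) - 41)/(-32 - 57))*((72 + 61)*(70 + 23)) = -64 + (((-8 + 2*1²) - 41)/(-32 - 57))*((72 + 61)*(70 + 23)) = -64 + (((-8 + 2*1) - 41)/(-89))*(133*93) = -64 + (((-8 + 2) - 41)*(-1/89))*12369 = -64 + ((-6 - 41)*(-1/89))*12369 = -64 - 47*(-1/89)*12369 = -64 + (47/89)*12369 = -64 + 581343/89 = 575647/89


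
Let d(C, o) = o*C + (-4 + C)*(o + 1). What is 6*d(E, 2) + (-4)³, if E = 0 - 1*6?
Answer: -316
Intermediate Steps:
E = -6 (E = 0 - 6 = -6)
d(C, o) = C*o + (1 + o)*(-4 + C) (d(C, o) = C*o + (-4 + C)*(1 + o) = C*o + (1 + o)*(-4 + C))
6*d(E, 2) + (-4)³ = 6*(-4 - 6 - 4*2 + 2*(-6)*2) + (-4)³ = 6*(-4 - 6 - 8 - 24) - 64 = 6*(-42) - 64 = -252 - 64 = -316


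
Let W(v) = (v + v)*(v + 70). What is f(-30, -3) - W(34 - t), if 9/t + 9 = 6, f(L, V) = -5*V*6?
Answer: -7828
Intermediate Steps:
f(L, V) = -30*V
t = -3 (t = 9/(-9 + 6) = 9/(-3) = 9*(-1/3) = -3)
W(v) = 2*v*(70 + v) (W(v) = (2*v)*(70 + v) = 2*v*(70 + v))
f(-30, -3) - W(34 - t) = -30*(-3) - 2*(34 - 1*(-3))*(70 + (34 - 1*(-3))) = 90 - 2*(34 + 3)*(70 + (34 + 3)) = 90 - 2*37*(70 + 37) = 90 - 2*37*107 = 90 - 1*7918 = 90 - 7918 = -7828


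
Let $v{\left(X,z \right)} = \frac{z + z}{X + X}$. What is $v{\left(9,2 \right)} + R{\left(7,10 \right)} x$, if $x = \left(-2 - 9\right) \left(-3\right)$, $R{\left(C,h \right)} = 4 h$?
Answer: $\frac{11882}{9} \approx 1320.2$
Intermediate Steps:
$v{\left(X,z \right)} = \frac{z}{X}$ ($v{\left(X,z \right)} = \frac{2 z}{2 X} = 2 z \frac{1}{2 X} = \frac{z}{X}$)
$x = 33$ ($x = \left(-11\right) \left(-3\right) = 33$)
$v{\left(9,2 \right)} + R{\left(7,10 \right)} x = \frac{2}{9} + 4 \cdot 10 \cdot 33 = 2 \cdot \frac{1}{9} + 40 \cdot 33 = \frac{2}{9} + 1320 = \frac{11882}{9}$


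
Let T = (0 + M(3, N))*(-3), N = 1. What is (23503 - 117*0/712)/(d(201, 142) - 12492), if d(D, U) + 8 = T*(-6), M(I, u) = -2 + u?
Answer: -23503/12518 ≈ -1.8775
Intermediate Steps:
T = 3 (T = (0 + (-2 + 1))*(-3) = (0 - 1)*(-3) = -1*(-3) = 3)
d(D, U) = -26 (d(D, U) = -8 + 3*(-6) = -8 - 18 = -26)
(23503 - 117*0/712)/(d(201, 142) - 12492) = (23503 - 117*0/712)/(-26 - 12492) = (23503 + 0*(1/712))/(-12518) = (23503 + 0)*(-1/12518) = 23503*(-1/12518) = -23503/12518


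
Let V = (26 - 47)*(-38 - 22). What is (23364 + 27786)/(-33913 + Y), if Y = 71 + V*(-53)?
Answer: -25575/50311 ≈ -0.50834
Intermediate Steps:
V = 1260 (V = -21*(-60) = 1260)
Y = -66709 (Y = 71 + 1260*(-53) = 71 - 66780 = -66709)
(23364 + 27786)/(-33913 + Y) = (23364 + 27786)/(-33913 - 66709) = 51150/(-100622) = 51150*(-1/100622) = -25575/50311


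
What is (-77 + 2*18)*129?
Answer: -5289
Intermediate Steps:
(-77 + 2*18)*129 = (-77 + 36)*129 = -41*129 = -5289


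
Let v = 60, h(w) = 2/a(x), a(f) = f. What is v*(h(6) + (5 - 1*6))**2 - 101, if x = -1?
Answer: 439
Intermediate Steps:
h(w) = -2 (h(w) = 2/(-1) = 2*(-1) = -2)
v*(h(6) + (5 - 1*6))**2 - 101 = 60*(-2 + (5 - 1*6))**2 - 101 = 60*(-2 + (5 - 6))**2 - 101 = 60*(-2 - 1)**2 - 101 = 60*(-3)**2 - 101 = 60*9 - 101 = 540 - 101 = 439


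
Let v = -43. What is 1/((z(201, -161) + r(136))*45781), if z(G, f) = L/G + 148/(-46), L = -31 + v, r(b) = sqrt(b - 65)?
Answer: 76630848/56890097651123 + 21372129*sqrt(71)/56890097651123 ≈ 4.5125e-6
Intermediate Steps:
r(b) = sqrt(-65 + b)
L = -74 (L = -31 - 43 = -74)
z(G, f) = -74/23 - 74/G (z(G, f) = -74/G + 148/(-46) = -74/G + 148*(-1/46) = -74/G - 74/23 = -74/23 - 74/G)
1/((z(201, -161) + r(136))*45781) = 1/((-74/23 - 74/201) + sqrt(-65 + 136)*45781) = (1/45781)/((-74/23 - 74*1/201) + sqrt(71)) = (1/45781)/((-74/23 - 74/201) + sqrt(71)) = (1/45781)/(-16576/4623 + sqrt(71)) = 1/(45781*(-16576/4623 + sqrt(71)))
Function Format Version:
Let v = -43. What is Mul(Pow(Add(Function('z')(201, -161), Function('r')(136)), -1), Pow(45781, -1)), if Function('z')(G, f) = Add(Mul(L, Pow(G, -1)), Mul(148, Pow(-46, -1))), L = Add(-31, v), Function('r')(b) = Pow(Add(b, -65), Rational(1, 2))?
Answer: Add(Rational(76630848, 56890097651123), Mul(Rational(21372129, 56890097651123), Pow(71, Rational(1, 2)))) ≈ 4.5125e-6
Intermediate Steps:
Function('r')(b) = Pow(Add(-65, b), Rational(1, 2))
L = -74 (L = Add(-31, -43) = -74)
Function('z')(G, f) = Add(Rational(-74, 23), Mul(-74, Pow(G, -1))) (Function('z')(G, f) = Add(Mul(-74, Pow(G, -1)), Mul(148, Pow(-46, -1))) = Add(Mul(-74, Pow(G, -1)), Mul(148, Rational(-1, 46))) = Add(Mul(-74, Pow(G, -1)), Rational(-74, 23)) = Add(Rational(-74, 23), Mul(-74, Pow(G, -1))))
Mul(Pow(Add(Function('z')(201, -161), Function('r')(136)), -1), Pow(45781, -1)) = Mul(Pow(Add(Add(Rational(-74, 23), Mul(-74, Pow(201, -1))), Pow(Add(-65, 136), Rational(1, 2))), -1), Pow(45781, -1)) = Mul(Pow(Add(Add(Rational(-74, 23), Mul(-74, Rational(1, 201))), Pow(71, Rational(1, 2))), -1), Rational(1, 45781)) = Mul(Pow(Add(Add(Rational(-74, 23), Rational(-74, 201)), Pow(71, Rational(1, 2))), -1), Rational(1, 45781)) = Mul(Pow(Add(Rational(-16576, 4623), Pow(71, Rational(1, 2))), -1), Rational(1, 45781)) = Mul(Rational(1, 45781), Pow(Add(Rational(-16576, 4623), Pow(71, Rational(1, 2))), -1))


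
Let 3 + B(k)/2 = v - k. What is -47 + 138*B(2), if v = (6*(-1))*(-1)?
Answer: 229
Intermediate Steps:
v = 6 (v = -6*(-1) = 6)
B(k) = 6 - 2*k (B(k) = -6 + 2*(6 - k) = -6 + (12 - 2*k) = 6 - 2*k)
-47 + 138*B(2) = -47 + 138*(6 - 2*2) = -47 + 138*(6 - 4) = -47 + 138*2 = -47 + 276 = 229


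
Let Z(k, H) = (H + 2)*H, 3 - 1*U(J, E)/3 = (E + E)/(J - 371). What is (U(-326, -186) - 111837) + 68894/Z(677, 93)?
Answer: -36242005558/324105 ≈ -1.1182e+5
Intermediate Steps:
U(J, E) = 9 - 6*E/(-371 + J) (U(J, E) = 9 - 3*(E + E)/(J - 371) = 9 - 3*2*E/(-371 + J) = 9 - 6*E/(-371 + J))
Z(k, H) = H*(2 + H) (Z(k, H) = (2 + H)*H = H*(2 + H))
(U(-326, -186) - 111837) + 68894/Z(677, 93) = (3*(-1113 - 2*(-186) + 3*(-326))/(-371 - 326) - 111837) + 68894/((93*(2 + 93))) = (3*(-1113 + 372 - 978)/(-697) - 111837) + 68894/((93*95)) = (3*(-1/697)*(-1719) - 111837) + 68894/8835 = (5157/697 - 111837) + 68894*(1/8835) = -77945232/697 + 3626/465 = -36242005558/324105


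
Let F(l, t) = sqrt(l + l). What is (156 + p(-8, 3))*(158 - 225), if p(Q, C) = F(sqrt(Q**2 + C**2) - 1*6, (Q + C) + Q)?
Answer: -10452 - 67*sqrt(-12 + 2*sqrt(73)) ≈ -10603.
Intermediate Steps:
F(l, t) = sqrt(2)*sqrt(l) (F(l, t) = sqrt(2*l) = sqrt(2)*sqrt(l))
p(Q, C) = sqrt(2)*sqrt(-6 + sqrt(C**2 + Q**2)) (p(Q, C) = sqrt(2)*sqrt(sqrt(Q**2 + C**2) - 1*6) = sqrt(2)*sqrt(sqrt(C**2 + Q**2) - 6) = sqrt(2)*sqrt(-6 + sqrt(C**2 + Q**2)))
(156 + p(-8, 3))*(158 - 225) = (156 + sqrt(-12 + 2*sqrt(3**2 + (-8)**2)))*(158 - 225) = (156 + sqrt(-12 + 2*sqrt(9 + 64)))*(-67) = (156 + sqrt(-12 + 2*sqrt(73)))*(-67) = -10452 - 67*sqrt(-12 + 2*sqrt(73))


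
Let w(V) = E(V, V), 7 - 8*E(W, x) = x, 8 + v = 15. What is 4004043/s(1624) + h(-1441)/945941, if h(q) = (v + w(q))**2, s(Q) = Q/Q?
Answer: 3787588474807/945941 ≈ 4.0040e+6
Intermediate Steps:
v = 7 (v = -8 + 15 = 7)
E(W, x) = 7/8 - x/8
s(Q) = 1
w(V) = 7/8 - V/8
h(q) = (63/8 - q/8)**2 (h(q) = (7 + (7/8 - q/8))**2 = (63/8 - q/8)**2)
4004043/s(1624) + h(-1441)/945941 = 4004043/1 + ((-63 - 1441)**2/64)/945941 = 4004043*1 + ((1/64)*(-1504)**2)*(1/945941) = 4004043 + ((1/64)*2262016)*(1/945941) = 4004043 + 35344*(1/945941) = 4004043 + 35344/945941 = 3787588474807/945941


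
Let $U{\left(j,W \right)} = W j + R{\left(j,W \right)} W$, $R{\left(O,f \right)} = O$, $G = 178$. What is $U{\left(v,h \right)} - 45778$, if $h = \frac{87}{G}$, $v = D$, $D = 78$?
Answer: $- \frac{4067456}{89} \approx -45702.0$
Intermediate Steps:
$v = 78$
$h = \frac{87}{178} \approx 0.48876$
$U{\left(j,W \right)} = 2 W j$ ($U{\left(j,W \right)} = W j + j W = W j + W j = 2 W j$)
$U{\left(v,h \right)} - 45778 = 2 \cdot \frac{87}{178} \cdot 78 - 45778 = \frac{6786}{89} - 45778 = - \frac{4067456}{89}$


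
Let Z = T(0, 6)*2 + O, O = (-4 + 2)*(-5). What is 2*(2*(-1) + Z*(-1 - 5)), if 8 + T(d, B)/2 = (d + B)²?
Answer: -1468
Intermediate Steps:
T(d, B) = -16 + 2*(B + d)² (T(d, B) = -16 + 2*(d + B)² = -16 + 2*(B + d)²)
O = 10 (O = -2*(-5) = 10)
Z = 122 (Z = (-16 + 2*(6 + 0)²)*2 + 10 = (-16 + 2*6²)*2 + 10 = (-16 + 2*36)*2 + 10 = (-16 + 72)*2 + 10 = 56*2 + 10 = 112 + 10 = 122)
2*(2*(-1) + Z*(-1 - 5)) = 2*(2*(-1) + 122*(-1 - 5)) = 2*(-2 + 122*(-6)) = 2*(-2 - 732) = 2*(-734) = -1468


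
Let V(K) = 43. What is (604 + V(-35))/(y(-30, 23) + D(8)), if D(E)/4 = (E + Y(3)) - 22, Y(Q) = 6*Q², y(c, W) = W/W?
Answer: 647/161 ≈ 4.0186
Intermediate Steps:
y(c, W) = 1
D(E) = 128 + 4*E (D(E) = 4*((E + 6*3²) - 22) = 4*((E + 6*9) - 22) = 4*((E + 54) - 22) = 4*((54 + E) - 22) = 4*(32 + E) = 128 + 4*E)
(604 + V(-35))/(y(-30, 23) + D(8)) = (604 + 43)/(1 + (128 + 4*8)) = 647/(1 + (128 + 32)) = 647/(1 + 160) = 647/161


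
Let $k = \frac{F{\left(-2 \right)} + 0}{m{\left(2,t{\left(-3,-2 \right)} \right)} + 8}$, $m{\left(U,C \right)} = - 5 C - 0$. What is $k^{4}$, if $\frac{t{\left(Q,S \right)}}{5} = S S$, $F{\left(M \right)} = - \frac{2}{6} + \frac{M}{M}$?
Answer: $\frac{1}{362673936} \approx 2.7573 \cdot 10^{-9}$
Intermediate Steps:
$F{\left(M \right)} = \frac{2}{3}$ ($F{\left(M \right)} = \left(-2\right) \frac{1}{6} + 1 = - \frac{1}{3} + 1 = \frac{2}{3}$)
$t{\left(Q,S \right)} = 5 S^{2}$ ($t{\left(Q,S \right)} = 5 S S = 5 S^{2}$)
$m{\left(U,C \right)} = - 5 C$ ($m{\left(U,C \right)} = - 5 C + 0 = - 5 C$)
$k = - \frac{1}{138}$ ($k = \frac{\frac{2}{3} + 0}{- 5 \cdot 5 \left(-2\right)^{2} + 8} = \frac{2}{3 \left(- 5 \cdot 5 \cdot 4 + 8\right)} = \frac{2}{3 \left(\left(-5\right) 20 + 8\right)} = \frac{2}{3 \left(-100 + 8\right)} = \frac{2}{3 \left(-92\right)} = \frac{2}{3} \left(- \frac{1}{92}\right) = - \frac{1}{138} \approx -0.0072464$)
$k^{4} = \left(- \frac{1}{138}\right)^{4} = \frac{1}{362673936}$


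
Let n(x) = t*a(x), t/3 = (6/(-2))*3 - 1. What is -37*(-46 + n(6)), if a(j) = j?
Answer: 8362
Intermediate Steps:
t = -30 (t = 3*((6/(-2))*3 - 1) = 3*((6*(-½))*3 - 1) = 3*(-3*3 - 1) = 3*(-9 - 1) = 3*(-10) = -30)
n(x) = -30*x
-37*(-46 + n(6)) = -37*(-46 - 30*6) = -37*(-46 - 180) = -37*(-226) = 8362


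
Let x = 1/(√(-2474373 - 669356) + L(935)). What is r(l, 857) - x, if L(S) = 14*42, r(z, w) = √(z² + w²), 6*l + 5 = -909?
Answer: -588/3489473 + √6818890/3 + I*√3143729/3489473 ≈ 870.43 + 0.00050812*I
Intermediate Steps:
l = -457/3 (l = -⅚ + (⅙)*(-909) = -⅚ - 303/2 = -457/3 ≈ -152.33)
r(z, w) = √(w² + z²)
L(S) = 588
x = 1/(588 + I*√3143729) (x = 1/(√(-2474373 - 669356) + 588) = 1/(√(-3143729) + 588) = 1/(I*√3143729 + 588) = 1/(588 + I*√3143729) ≈ 0.00016851 - 0.00050812*I)
r(l, 857) - x = √(857² + (-457/3)²) - (588/3489473 - I*√3143729/3489473) = √(734449 + 208849/9) + (-588/3489473 + I*√3143729/3489473) = √(6818890/9) + (-588/3489473 + I*√3143729/3489473) = √6818890/3 + (-588/3489473 + I*√3143729/3489473) = -588/3489473 + √6818890/3 + I*√3143729/3489473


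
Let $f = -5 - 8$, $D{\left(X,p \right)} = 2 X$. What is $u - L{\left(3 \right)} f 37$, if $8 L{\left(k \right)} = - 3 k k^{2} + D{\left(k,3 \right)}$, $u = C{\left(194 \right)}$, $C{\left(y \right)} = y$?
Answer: $- \frac{34523}{8} \approx -4315.4$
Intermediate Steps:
$u = 194$
$f = -13$ ($f = -5 - 8 = -13$)
$L{\left(k \right)} = - \frac{3 k^{3}}{8} + \frac{k}{4}$ ($L{\left(k \right)} = \frac{- 3 k k^{2} + 2 k}{8} = \frac{- 3 k^{3} + 2 k}{8} = - \frac{3 k^{3}}{8} + \frac{k}{4}$)
$u - L{\left(3 \right)} f 37 = 194 - \frac{1}{8} \cdot 3 \left(2 - 3 \cdot 3^{2}\right) \left(-13\right) 37 = 194 - \frac{1}{8} \cdot 3 \left(2 - 27\right) \left(-13\right) 37 = 194 - \frac{1}{8} \cdot 3 \left(-25\right) \left(-13\right) 37 = 194 - \left(- \frac{75}{8}\right) \left(-13\right) 37 = 194 - \frac{975}{8} \cdot 37 = 194 - \frac{36075}{8} = - \frac{34523}{8}$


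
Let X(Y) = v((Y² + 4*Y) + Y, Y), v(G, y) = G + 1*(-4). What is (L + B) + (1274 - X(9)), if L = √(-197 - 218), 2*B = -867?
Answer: 1437/2 + I*√415 ≈ 718.5 + 20.372*I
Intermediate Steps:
B = -867/2 (B = (½)*(-867) = -867/2 ≈ -433.50)
L = I*√415 (L = √(-415) = I*√415 ≈ 20.372*I)
v(G, y) = -4 + G (v(G, y) = G - 4 = -4 + G)
X(Y) = -4 + Y² + 5*Y (X(Y) = -4 + ((Y² + 4*Y) + Y) = -4 + (Y² + 5*Y) = -4 + Y² + 5*Y)
(L + B) + (1274 - X(9)) = (I*√415 - 867/2) + (1274 - (-4 + 9*(5 + 9))) = (-867/2 + I*√415) + (1274 - (-4 + 9*14)) = (-867/2 + I*√415) + (1274 - (-4 + 126)) = (-867/2 + I*√415) + (1274 - 1*122) = (-867/2 + I*√415) + (1274 - 122) = (-867/2 + I*√415) + 1152 = 1437/2 + I*√415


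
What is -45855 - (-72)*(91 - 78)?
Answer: -44919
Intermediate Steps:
-45855 - (-72)*(91 - 78) = -45855 - (-72)*13 = -45855 - 1*(-936) = -45855 + 936 = -44919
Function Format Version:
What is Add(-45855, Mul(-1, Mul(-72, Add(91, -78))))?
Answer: -44919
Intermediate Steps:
Add(-45855, Mul(-1, Mul(-72, Add(91, -78)))) = Add(-45855, Mul(-1, Mul(-72, 13))) = Add(-45855, Mul(-1, -936)) = Add(-45855, 936) = -44919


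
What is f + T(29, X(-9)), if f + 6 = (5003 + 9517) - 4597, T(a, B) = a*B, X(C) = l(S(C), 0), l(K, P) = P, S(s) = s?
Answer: 9917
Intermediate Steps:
X(C) = 0
T(a, B) = B*a
f = 9917 (f = -6 + ((5003 + 9517) - 4597) = -6 + (14520 - 4597) = -6 + 9923 = 9917)
f + T(29, X(-9)) = 9917 + 0*29 = 9917 + 0 = 9917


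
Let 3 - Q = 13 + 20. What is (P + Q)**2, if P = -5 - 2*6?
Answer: 2209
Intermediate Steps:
Q = -30 (Q = 3 - (13 + 20) = 3 - 1*33 = 3 - 33 = -30)
P = -17 (P = -5 - 12 = -17)
(P + Q)**2 = (-17 - 30)**2 = (-47)**2 = 2209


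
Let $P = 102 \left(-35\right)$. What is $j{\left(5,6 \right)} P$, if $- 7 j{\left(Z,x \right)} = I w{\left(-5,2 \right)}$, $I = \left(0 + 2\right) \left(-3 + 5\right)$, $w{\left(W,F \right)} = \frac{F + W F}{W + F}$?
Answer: $5440$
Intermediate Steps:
$w{\left(W,F \right)} = \frac{F + F W}{F + W}$
$P = -3570$
$I = 4$ ($I = 2 \cdot 2 = 4$)
$j{\left(Z,x \right)} = - \frac{32}{21}$ ($j{\left(Z,x \right)} = - \frac{4 \frac{2 \left(1 - 5\right)}{2 - 5}}{7} = - \frac{4 \cdot 2 \frac{1}{-3} \left(-4\right)}{7} = - \frac{4 \cdot 2 \left(- \frac{1}{3}\right) \left(-4\right)}{7} = - \frac{4 \cdot \frac{8}{3}}{7} = \left(- \frac{1}{7}\right) \frac{32}{3} = - \frac{32}{21}$)
$j{\left(5,6 \right)} P = \left(- \frac{32}{21}\right) \left(-3570\right) = 5440$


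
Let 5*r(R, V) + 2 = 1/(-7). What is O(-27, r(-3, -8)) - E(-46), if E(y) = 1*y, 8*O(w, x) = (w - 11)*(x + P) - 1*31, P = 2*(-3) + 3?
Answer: 3271/56 ≈ 58.411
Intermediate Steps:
r(R, V) = -3/7 (r(R, V) = -⅖ + (⅕)/(-7) = -⅖ + (⅕)*(-⅐) = -⅖ - 1/35 = -3/7)
P = -3 (P = -6 + 3 = -3)
O(w, x) = -31/8 + (-11 + w)*(-3 + x)/8 (O(w, x) = ((w - 11)*(x - 3) - 1*31)/8 = ((-11 + w)*(-3 + x) - 31)/8 = (-31 + (-11 + w)*(-3 + x))/8 = -31/8 + (-11 + w)*(-3 + x)/8)
E(y) = y
O(-27, r(-3, -8)) - E(-46) = (¼ - 11/8*(-3/7) - 3/8*(-27) + (⅛)*(-27)*(-3/7)) - 1*(-46) = (¼ + 33/56 + 81/8 + 81/56) + 46 = 695/56 + 46 = 3271/56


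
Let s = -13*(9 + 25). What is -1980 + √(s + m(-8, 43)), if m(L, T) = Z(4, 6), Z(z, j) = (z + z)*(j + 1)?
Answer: -1980 + I*√386 ≈ -1980.0 + 19.647*I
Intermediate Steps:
s = -442 (s = -13*34 = -442)
Z(z, j) = 2*z*(1 + j) (Z(z, j) = (2*z)*(1 + j) = 2*z*(1 + j))
m(L, T) = 56 (m(L, T) = 2*4*(1 + 6) = 2*4*7 = 56)
-1980 + √(s + m(-8, 43)) = -1980 + √(-442 + 56) = -1980 + √(-386) = -1980 + I*√386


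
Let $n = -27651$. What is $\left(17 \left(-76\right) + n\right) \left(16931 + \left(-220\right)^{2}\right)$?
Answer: $-1890875133$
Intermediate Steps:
$\left(17 \left(-76\right) + n\right) \left(16931 + \left(-220\right)^{2}\right) = \left(17 \left(-76\right) - 27651\right) \left(16931 + \left(-220\right)^{2}\right) = \left(-1292 - 27651\right) \left(16931 + 48400\right) = \left(-28943\right) 65331 = -1890875133$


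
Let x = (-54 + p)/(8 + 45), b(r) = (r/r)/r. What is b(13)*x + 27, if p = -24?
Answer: 1425/53 ≈ 26.887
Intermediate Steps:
b(r) = 1/r
x = -78/53 (x = (-54 - 24)/(8 + 45) = -78/53 ≈ -1.4717)
b(13)*x + 27 = -78/53/13 + 27 = (1/13)*(-78/53) + 27 = -6/53 + 27 = 1425/53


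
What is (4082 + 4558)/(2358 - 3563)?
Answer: -1728/241 ≈ -7.1701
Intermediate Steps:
(4082 + 4558)/(2358 - 3563) = 8640/(-1205) = 8640*(-1/1205) = -1728/241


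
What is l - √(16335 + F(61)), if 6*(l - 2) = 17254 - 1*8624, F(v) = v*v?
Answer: 4321/3 - 2*√5014 ≈ 1298.7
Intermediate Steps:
F(v) = v²
l = 4321/3 (l = 2 + (17254 - 1*8624)/6 = 2 + (17254 - 8624)/6 = 2 + (⅙)*8630 = 2 + 4315/3 = 4321/3 ≈ 1440.3)
l - √(16335 + F(61)) = 4321/3 - √(16335 + 61²) = 4321/3 - √(16335 + 3721) = 4321/3 - √20056 = 4321/3 - 2*√5014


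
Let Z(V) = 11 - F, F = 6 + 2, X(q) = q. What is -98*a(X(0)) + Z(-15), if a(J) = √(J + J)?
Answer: 3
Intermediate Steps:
F = 8
a(J) = √2*√J (a(J) = √(2*J) = √2*√J)
Z(V) = 3 (Z(V) = 11 - 1*8 = 11 - 8 = 3)
-98*a(X(0)) + Z(-15) = -98*√2*√0 + 3 = -98*√2*0 + 3 = -98*0 + 3 = 0 + 3 = 3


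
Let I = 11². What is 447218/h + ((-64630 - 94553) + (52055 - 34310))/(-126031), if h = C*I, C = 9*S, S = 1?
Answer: 56517357740/137247759 ≈ 411.79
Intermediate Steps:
C = 9 (C = 9*1 = 9)
I = 121
h = 1089 (h = 9*121 = 1089)
447218/h + ((-64630 - 94553) + (52055 - 34310))/(-126031) = 447218/1089 + ((-64630 - 94553) + (52055 - 34310))/(-126031) = 447218*(1/1089) + (-159183 + 17745)*(-1/126031) = 447218/1089 - 141438*(-1/126031) = 447218/1089 + 141438/126031 = 56517357740/137247759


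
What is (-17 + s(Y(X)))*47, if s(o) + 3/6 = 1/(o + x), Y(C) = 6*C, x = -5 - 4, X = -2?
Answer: -34639/42 ≈ -824.74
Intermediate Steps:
x = -9
s(o) = -½ + 1/(-9 + o) (s(o) = -½ + 1/(o - 9) = -½ + 1/(-9 + o))
(-17 + s(Y(X)))*47 = (-17 + (11 - 6*(-2))/(2*(-9 + 6*(-2))))*47 = (-17 + (11 - 1*(-12))/(2*(-9 - 12)))*47 = (-17 + (½)*(11 + 12)/(-21))*47 = (-17 + (½)*(-1/21)*23)*47 = (-17 - 23/42)*47 = -737/42*47 = -34639/42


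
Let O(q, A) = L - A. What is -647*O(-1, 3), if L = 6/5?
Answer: 5823/5 ≈ 1164.6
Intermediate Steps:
L = 6/5 (L = 6*(1/5) = 6/5 ≈ 1.2000)
O(q, A) = 6/5 - A
-647*O(-1, 3) = -647*(6/5 - 1*3) = -647*(6/5 - 3) = -647*(-9/5) = 5823/5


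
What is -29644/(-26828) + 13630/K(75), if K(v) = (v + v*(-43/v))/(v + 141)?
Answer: 1234136357/13414 ≈ 92004.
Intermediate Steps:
K(v) = (-43 + v)/(141 + v) (K(v) = (v - 43)/(141 + v) = (-43 + v)/(141 + v))
-29644/(-26828) + 13630/K(75) = -29644/(-26828) + 13630/(((-43 + 75)/(141 + 75))) = -29644*(-1/26828) + 13630/((32/216)) = 7411/6707 + 13630/(((1/216)*32)) = 7411/6707 + 13630/(4/27) = 7411/6707 + 13630*(27/4) = 7411/6707 + 184005/2 = 1234136357/13414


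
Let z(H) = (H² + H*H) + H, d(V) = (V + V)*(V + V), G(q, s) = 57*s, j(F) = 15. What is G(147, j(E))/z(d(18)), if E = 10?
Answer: 95/373392 ≈ 0.00025442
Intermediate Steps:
d(V) = 4*V² (d(V) = (2*V)*(2*V) = 4*V²)
z(H) = H + 2*H² (z(H) = (H² + H²) + H = 2*H² + H = H + 2*H²)
G(147, j(E))/z(d(18)) = (57*15)/(((4*18²)*(1 + 2*(4*18²)))) = 855/(((4*324)*(1 + 2*(4*324)))) = 855/((1296*(1 + 2*1296))) = 855/((1296*(1 + 2592))) = 855/((1296*2593)) = 855/3360528 = 855*(1/3360528) = 95/373392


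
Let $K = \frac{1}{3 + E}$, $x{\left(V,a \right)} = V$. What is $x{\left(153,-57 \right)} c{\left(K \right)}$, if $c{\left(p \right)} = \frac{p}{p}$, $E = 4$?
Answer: $153$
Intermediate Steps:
$K = \frac{1}{7}$ ($K = \frac{1}{3 + 4} = \frac{1}{7} \approx 0.14286$)
$c{\left(p \right)} = 1$
$x{\left(153,-57 \right)} c{\left(K \right)} = 153 \cdot 1 = 153$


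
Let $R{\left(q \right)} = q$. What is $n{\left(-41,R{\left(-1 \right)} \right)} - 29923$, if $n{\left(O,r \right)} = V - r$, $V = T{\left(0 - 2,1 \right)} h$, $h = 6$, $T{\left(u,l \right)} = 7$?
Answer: $-29880$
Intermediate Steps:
$V = 42$ ($V = 7 \cdot 6 = 42$)
$n{\left(O,r \right)} = 42 - r$
$n{\left(-41,R{\left(-1 \right)} \right)} - 29923 = \left(42 - -1\right) - 29923 = \left(42 + 1\right) - 29923 = 43 - 29923 = -29880$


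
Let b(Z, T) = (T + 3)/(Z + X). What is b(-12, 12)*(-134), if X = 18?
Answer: -335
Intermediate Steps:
b(Z, T) = (3 + T)/(18 + Z) (b(Z, T) = (T + 3)/(Z + 18) = (3 + T)/(18 + Z))
b(-12, 12)*(-134) = ((3 + 12)/(18 - 12))*(-134) = (15/6)*(-134) = ((⅙)*15)*(-134) = (5/2)*(-134) = -335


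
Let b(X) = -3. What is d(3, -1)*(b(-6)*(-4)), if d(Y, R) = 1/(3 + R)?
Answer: 6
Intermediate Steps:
d(3, -1)*(b(-6)*(-4)) = (-3*(-4))/(3 - 1) = 12/2 = (1/2)*12 = 6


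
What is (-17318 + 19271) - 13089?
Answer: -11136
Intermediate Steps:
(-17318 + 19271) - 13089 = 1953 - 13089 = -11136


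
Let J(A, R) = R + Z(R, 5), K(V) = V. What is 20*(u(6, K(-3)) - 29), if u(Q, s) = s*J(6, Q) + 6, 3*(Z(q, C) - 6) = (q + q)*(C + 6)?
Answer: -3820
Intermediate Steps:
Z(q, C) = 6 + 2*q*(6 + C)/3 (Z(q, C) = 6 + ((q + q)*(C + 6))/3 = 6 + ((2*q)*(6 + C))/3 = 6 + (2*q*(6 + C))/3 = 6 + 2*q*(6 + C)/3)
J(A, R) = 6 + 25*R/3 (J(A, R) = R + (6 + 4*R + (⅔)*5*R) = R + (6 + 4*R + 10*R/3) = R + (6 + 22*R/3) = 6 + 25*R/3)
u(Q, s) = 6 + s*(6 + 25*Q/3) (u(Q, s) = s*(6 + 25*Q/3) + 6 = 6 + s*(6 + 25*Q/3))
20*(u(6, K(-3)) - 29) = 20*((6 + (⅓)*(-3)*(18 + 25*6)) - 29) = 20*((6 + (⅓)*(-3)*(18 + 150)) - 29) = 20*((6 + (⅓)*(-3)*168) - 29) = 20*((6 - 168) - 29) = 20*(-162 - 29) = 20*(-191) = -3820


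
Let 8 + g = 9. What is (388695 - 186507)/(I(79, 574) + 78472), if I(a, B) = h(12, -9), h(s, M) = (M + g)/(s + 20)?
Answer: 38512/14947 ≈ 2.5766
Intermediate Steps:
g = 1 (g = -8 + 9 = 1)
h(s, M) = (1 + M)/(20 + s) (h(s, M) = (M + 1)/(s + 20) = (1 + M)/(20 + s))
I(a, B) = -¼ (I(a, B) = (1 - 9)/(20 + 12) = -8/32 = (1/32)*(-8) = -¼)
(388695 - 186507)/(I(79, 574) + 78472) = (388695 - 186507)/(-¼ + 78472) = 202188/(313887/4) = 202188*(4/313887) = 38512/14947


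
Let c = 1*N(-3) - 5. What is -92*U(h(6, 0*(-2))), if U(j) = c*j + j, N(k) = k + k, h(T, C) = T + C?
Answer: 5520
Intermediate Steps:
h(T, C) = C + T
N(k) = 2*k
c = -11 (c = 1*(2*(-3)) - 5 = 1*(-6) - 5 = -6 - 5 = -11)
U(j) = -10*j (U(j) = -11*j + j = -10*j)
-92*U(h(6, 0*(-2))) = -(-920)*(0*(-2) + 6) = -(-920)*(0 + 6) = -(-920)*6 = -92*(-60) = 5520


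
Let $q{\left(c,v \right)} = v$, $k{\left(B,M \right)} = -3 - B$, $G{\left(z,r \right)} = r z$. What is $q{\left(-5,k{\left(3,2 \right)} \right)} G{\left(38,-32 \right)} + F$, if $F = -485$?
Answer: $6811$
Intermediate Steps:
$q{\left(-5,k{\left(3,2 \right)} \right)} G{\left(38,-32 \right)} + F = \left(-3 - 3\right) \left(\left(-32\right) 38\right) - 485 = \left(-3 - 3\right) \left(-1216\right) - 485 = \left(-6\right) \left(-1216\right) - 485 = 7296 - 485 = 6811$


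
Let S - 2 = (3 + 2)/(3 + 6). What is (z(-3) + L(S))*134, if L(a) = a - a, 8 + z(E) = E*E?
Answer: 134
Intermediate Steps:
z(E) = -8 + E² (z(E) = -8 + E*E = -8 + E²)
S = 23/9 (S = 2 + (3 + 2)/(3 + 6) = 2 + 5/9 = 23/9 ≈ 2.5556)
L(a) = 0
(z(-3) + L(S))*134 = ((-8 + (-3)²) + 0)*134 = ((-8 + 9) + 0)*134 = (1 + 0)*134 = 1*134 = 134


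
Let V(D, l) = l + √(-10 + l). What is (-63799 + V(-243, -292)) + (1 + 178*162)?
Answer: -35254 + I*√302 ≈ -35254.0 + 17.378*I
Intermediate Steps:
(-63799 + V(-243, -292)) + (1 + 178*162) = (-63799 + (-292 + √(-10 - 292))) + (1 + 178*162) = (-63799 + (-292 + √(-302))) + (1 + 28836) = (-63799 + (-292 + I*√302)) + 28837 = (-64091 + I*√302) + 28837 = -35254 + I*√302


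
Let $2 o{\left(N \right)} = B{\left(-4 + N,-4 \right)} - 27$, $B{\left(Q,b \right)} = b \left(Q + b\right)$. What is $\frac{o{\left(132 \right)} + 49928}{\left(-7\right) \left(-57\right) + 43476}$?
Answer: $\frac{283}{250} \approx 1.132$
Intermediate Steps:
$o{\left(N \right)} = \frac{5}{2} - 2 N$ ($o{\left(N \right)} = \frac{- 4 \left(\left(-4 + N\right) - 4\right) - 27}{2} = \frac{- 4 \left(-8 + N\right) - 27}{2} = \frac{\left(32 - 4 N\right) - 27}{2} = \frac{5 - 4 N}{2} = \frac{5}{2} - 2 N$)
$\frac{o{\left(132 \right)} + 49928}{\left(-7\right) \left(-57\right) + 43476} = \frac{\left(\frac{5}{2} - 264\right) + 49928}{\left(-7\right) \left(-57\right) + 43476} = \frac{\left(\frac{5}{2} - 264\right) + 49928}{399 + 43476} = \frac{- \frac{523}{2} + 49928}{43875} = \frac{99333}{2} \cdot \frac{1}{43875} = \frac{283}{250}$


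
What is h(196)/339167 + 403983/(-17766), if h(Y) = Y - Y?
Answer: -44887/1974 ≈ -22.739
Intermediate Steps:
h(Y) = 0
h(196)/339167 + 403983/(-17766) = 0/339167 + 403983/(-17766) = 0*(1/339167) + 403983*(-1/17766) = 0 - 44887/1974 = -44887/1974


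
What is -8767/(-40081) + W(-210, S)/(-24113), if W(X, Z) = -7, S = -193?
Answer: 211679238/966473153 ≈ 0.21902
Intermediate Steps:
-8767/(-40081) + W(-210, S)/(-24113) = -8767/(-40081) - 7/(-24113) = -8767*(-1/40081) - 7*(-1/24113) = 8767/40081 + 7/24113 = 211679238/966473153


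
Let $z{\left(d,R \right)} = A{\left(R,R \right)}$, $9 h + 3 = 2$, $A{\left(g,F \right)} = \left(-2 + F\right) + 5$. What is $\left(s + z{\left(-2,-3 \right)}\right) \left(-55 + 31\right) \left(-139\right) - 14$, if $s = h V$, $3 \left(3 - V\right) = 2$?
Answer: $- \frac{7910}{9} \approx -878.89$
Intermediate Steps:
$V = \frac{7}{3}$ ($V = 3 - \frac{2}{3} = \frac{7}{3} \approx 2.3333$)
$A{\left(g,F \right)} = 3 + F$
$h = - \frac{1}{9}$ ($h = - \frac{1}{3} + \frac{1}{9} \cdot 2 = - \frac{1}{3} + \frac{2}{9} = - \frac{1}{9} \approx -0.11111$)
$s = - \frac{7}{27}$ ($s = \left(- \frac{1}{9}\right) \frac{7}{3} = - \frac{7}{27} \approx -0.25926$)
$z{\left(d,R \right)} = 3 + R$
$\left(s + z{\left(-2,-3 \right)}\right) \left(-55 + 31\right) \left(-139\right) - 14 = \left(- \frac{7}{27} + \left(3 - 3\right)\right) \left(-55 + 31\right) \left(-139\right) - 14 = \left(- \frac{7}{27} + 0\right) \left(-24\right) \left(-139\right) - 14 = \left(- \frac{7}{27}\right) \left(-24\right) \left(-139\right) - 14 = \frac{56}{9} \left(-139\right) - 14 = - \frac{7784}{9} - 14 = - \frac{7910}{9}$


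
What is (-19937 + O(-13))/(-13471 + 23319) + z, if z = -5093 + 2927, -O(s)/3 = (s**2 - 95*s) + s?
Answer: -10677439/4924 ≈ -2168.4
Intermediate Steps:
O(s) = -3*s**2 + 282*s (O(s) = -3*((s**2 - 95*s) + s) = -3*(s**2 - 94*s) = -3*s**2 + 282*s)
z = -2166
(-19937 + O(-13))/(-13471 + 23319) + z = (-19937 + 3*(-13)*(94 - 1*(-13)))/(-13471 + 23319) - 2166 = (-19937 + 3*(-13)*(94 + 13))/9848 - 2166 = (-19937 + 3*(-13)*107)*(1/9848) - 2166 = (-19937 - 4173)*(1/9848) - 2166 = -24110*1/9848 - 2166 = -12055/4924 - 2166 = -10677439/4924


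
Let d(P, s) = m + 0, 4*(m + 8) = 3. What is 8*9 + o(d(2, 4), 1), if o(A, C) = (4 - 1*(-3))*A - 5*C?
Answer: 65/4 ≈ 16.250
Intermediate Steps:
m = -29/4 (m = -8 + (1/4)*3 = -8 + 3/4 = -29/4 ≈ -7.2500)
d(P, s) = -29/4 (d(P, s) = -29/4 + 0 = -29/4)
o(A, C) = -5*C + 7*A (o(A, C) = (4 + 3)*A - 5*C = 7*A - 5*C = -5*C + 7*A)
8*9 + o(d(2, 4), 1) = 8*9 + (-5*1 + 7*(-29/4)) = 72 + (-5 - 203/4) = 72 - 223/4 = 65/4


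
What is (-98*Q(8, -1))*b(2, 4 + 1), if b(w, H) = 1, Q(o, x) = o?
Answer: -784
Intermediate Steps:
(-98*Q(8, -1))*b(2, 4 + 1) = -98*8*1 = -784*1 = -784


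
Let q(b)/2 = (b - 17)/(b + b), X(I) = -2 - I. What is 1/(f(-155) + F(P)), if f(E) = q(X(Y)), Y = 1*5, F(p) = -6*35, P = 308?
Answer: -7/1446 ≈ -0.0048409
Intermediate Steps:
F(p) = -210
Y = 5
q(b) = (-17 + b)/b (q(b) = 2*((b - 17)/(b + b)) = 2*((-17 + b)/((2*b))) = 2*((-17 + b)*(1/(2*b))) = 2*((-17 + b)/(2*b)) = (-17 + b)/b)
f(E) = 24/7 (f(E) = (-17 + (-2 - 1*5))/(-2 - 1*5) = (-17 + (-2 - 5))/(-2 - 5) = (-17 - 7)/(-7) = -⅐*(-24) = 24/7)
1/(f(-155) + F(P)) = 1/(24/7 - 210) = 1/(-1446/7) = -7/1446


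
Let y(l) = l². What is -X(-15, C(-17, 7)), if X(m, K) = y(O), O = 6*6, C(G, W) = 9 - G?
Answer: -1296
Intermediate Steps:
O = 36
X(m, K) = 1296 (X(m, K) = 36² = 1296)
-X(-15, C(-17, 7)) = -1*1296 = -1296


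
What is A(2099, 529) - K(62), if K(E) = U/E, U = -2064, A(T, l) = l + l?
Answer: 33830/31 ≈ 1091.3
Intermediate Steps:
A(T, l) = 2*l
K(E) = -2064/E
A(2099, 529) - K(62) = 2*529 - (-2064)/62 = 1058 - (-2064)/62 = 1058 - 1*(-1032/31) = 1058 + 1032/31 = 33830/31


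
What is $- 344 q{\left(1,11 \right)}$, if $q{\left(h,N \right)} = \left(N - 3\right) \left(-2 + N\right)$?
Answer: $-24768$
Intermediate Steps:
$q{\left(h,N \right)} = \left(-3 + N\right) \left(-2 + N\right)$
$- 344 q{\left(1,11 \right)} = - 344 \left(6 + 11^{2} - 55\right) = - 344 \left(6 + 121 - 55\right) = \left(-344\right) 72 = -24768$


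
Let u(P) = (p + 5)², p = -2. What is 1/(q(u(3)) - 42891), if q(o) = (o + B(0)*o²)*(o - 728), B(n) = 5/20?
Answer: -4/255687 ≈ -1.5644e-5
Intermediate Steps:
B(n) = ¼ (B(n) = 5*(1/20) = ¼)
u(P) = 9 (u(P) = (-2 + 5)² = 3² = 9)
q(o) = (-728 + o)*(o + o²/4) (q(o) = (o + o²/4)*(o - 728) = (o + o²/4)*(-728 + o) = (-728 + o)*(o + o²/4))
1/(q(u(3)) - 42891) = 1/((¼)*9*(-2912 + 9² - 724*9) - 42891) = 1/((¼)*9*(-2912 + 81 - 6516) - 42891) = 1/((¼)*9*(-9347) - 42891) = 1/(-84123/4 - 42891) = 1/(-255687/4) = -4/255687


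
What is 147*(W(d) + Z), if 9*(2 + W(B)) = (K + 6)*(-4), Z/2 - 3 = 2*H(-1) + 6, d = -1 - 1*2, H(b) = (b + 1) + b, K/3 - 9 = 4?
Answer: -1176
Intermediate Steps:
K = 39 (K = 27 + 3*4 = 27 + 12 = 39)
H(b) = 1 + 2*b (H(b) = (1 + b) + b = 1 + 2*b)
d = -3 (d = -1 - 2 = -3)
Z = 14 (Z = 6 + 2*(2*(1 + 2*(-1)) + 6) = 6 + 2*(2*(1 - 2) + 6) = 6 + 2*(2*(-1) + 6) = 6 + 2*(-2 + 6) = 6 + 2*4 = 6 + 8 = 14)
W(B) = -22 (W(B) = -2 + ((39 + 6)*(-4))/9 = -2 + (45*(-4))/9 = -2 + (⅑)*(-180) = -2 - 20 = -22)
147*(W(d) + Z) = 147*(-22 + 14) = 147*(-8) = -1176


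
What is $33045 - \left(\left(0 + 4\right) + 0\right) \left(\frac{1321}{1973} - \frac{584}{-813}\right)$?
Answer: $\frac{52996894385}{1604049} \approx 33039.0$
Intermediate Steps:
$33045 - \left(\left(0 + 4\right) + 0\right) \left(\frac{1321}{1973} - \frac{584}{-813}\right) = 33045 - \left(4 + 0\right) \left(1321 \cdot \frac{1}{1973} - - \frac{584}{813}\right) = 33045 - 4 \left(\frac{1321}{1973} + \frac{584}{813}\right) = 33045 - 4 \cdot \frac{2226205}{1604049} = 33045 - \frac{8904820}{1604049} = \frac{52996894385}{1604049}$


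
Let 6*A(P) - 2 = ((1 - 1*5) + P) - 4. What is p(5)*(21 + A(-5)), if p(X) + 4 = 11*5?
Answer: 1955/2 ≈ 977.50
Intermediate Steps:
p(X) = 51 (p(X) = -4 + 11*5 = -4 + 55 = 51)
A(P) = -1 + P/6 (A(P) = ⅓ + (((1 - 1*5) + P) - 4)/6 = ⅓ + (((1 - 5) + P) - 4)/6 = ⅓ + ((-4 + P) - 4)/6 = ⅓ + (-8 + P)/6 = ⅓ + (-4/3 + P/6) = -1 + P/6)
p(5)*(21 + A(-5)) = 51*(21 + (-1 + (⅙)*(-5))) = 51*(21 + (-1 - ⅚)) = 51*(21 - 11/6) = 51*(115/6) = 1955/2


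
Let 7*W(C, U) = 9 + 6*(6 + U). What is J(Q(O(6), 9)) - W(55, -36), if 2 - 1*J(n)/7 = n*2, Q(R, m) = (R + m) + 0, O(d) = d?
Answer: -1201/7 ≈ -171.57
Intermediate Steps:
W(C, U) = 45/7 + 6*U/7 (W(C, U) = (9 + 6*(6 + U))/7 = (9 + (36 + 6*U))/7 = (45 + 6*U)/7 = 45/7 + 6*U/7)
Q(R, m) = R + m
J(n) = 14 - 14*n (J(n) = 14 - 7*n*2 = 14 - 14*n)
J(Q(O(6), 9)) - W(55, -36) = (14 - 14*(6 + 9)) - (45/7 + (6/7)*(-36)) = (14 - 14*15) - (45/7 - 216/7) = (14 - 210) - 1*(-171/7) = -196 + 171/7 = -1201/7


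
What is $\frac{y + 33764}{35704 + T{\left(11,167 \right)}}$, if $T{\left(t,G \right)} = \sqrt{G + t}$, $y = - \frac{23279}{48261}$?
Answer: $\frac{29089140003500}{30760968706659} - \frac{1629461125 \sqrt{178}}{61521937413318} \approx 0.9453$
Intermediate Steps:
$y = - \frac{23279}{48261}$ ($y = \left(-23279\right) \frac{1}{48261} = - \frac{23279}{48261} \approx -0.48236$)
$\frac{y + 33764}{35704 + T{\left(11,167 \right)}} = \frac{- \frac{23279}{48261} + 33764}{35704 + \sqrt{167 + 11}} = \frac{1629461125}{48261 \left(35704 + \sqrt{178}\right)}$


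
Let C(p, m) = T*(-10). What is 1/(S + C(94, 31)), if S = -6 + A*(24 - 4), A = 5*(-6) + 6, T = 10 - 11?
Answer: -1/476 ≈ -0.0021008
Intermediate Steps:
T = -1
A = -24 (A = -30 + 6 = -24)
C(p, m) = 10 (C(p, m) = -1*(-10) = 10)
S = -486 (S = -6 - 24*(24 - 4) = -6 - 24*20 = -6 - 480 = -486)
1/(S + C(94, 31)) = 1/(-486 + 10) = 1/(-476) = -1/476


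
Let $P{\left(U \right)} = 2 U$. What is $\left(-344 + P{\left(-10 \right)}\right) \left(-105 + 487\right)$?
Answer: $-139048$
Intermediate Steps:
$\left(-344 + P{\left(-10 \right)}\right) \left(-105 + 487\right) = \left(-344 + 2 \left(-10\right)\right) \left(-105 + 487\right) = \left(-344 - 20\right) 382 = \left(-364\right) 382 = -139048$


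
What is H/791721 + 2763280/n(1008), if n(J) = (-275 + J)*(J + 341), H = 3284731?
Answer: 76559783917/11026298367 ≈ 6.9434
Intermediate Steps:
n(J) = (-275 + J)*(341 + J)
H/791721 + 2763280/n(1008) = 3284731/791721 + 2763280/(-93775 + 1008² + 66*1008) = 3284731*(1/791721) + 2763280/(-93775 + 1016064 + 66528) = 3284731/791721 + 2763280/988817 = 76559783917/11026298367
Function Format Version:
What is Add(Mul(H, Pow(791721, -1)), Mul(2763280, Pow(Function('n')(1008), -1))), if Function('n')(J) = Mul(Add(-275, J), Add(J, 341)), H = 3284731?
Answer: Rational(76559783917, 11026298367) ≈ 6.9434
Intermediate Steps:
Function('n')(J) = Mul(Add(-275, J), Add(341, J))
Add(Mul(H, Pow(791721, -1)), Mul(2763280, Pow(Function('n')(1008), -1))) = Add(Mul(3284731, Pow(791721, -1)), Mul(2763280, Pow(Add(-93775, Pow(1008, 2), Mul(66, 1008)), -1))) = Add(Mul(3284731, Rational(1, 791721)), Mul(2763280, Pow(Add(-93775, 1016064, 66528), -1))) = Add(Rational(3284731, 791721), Mul(2763280, Pow(988817, -1))) = Add(Rational(3284731, 791721), Mul(2763280, Rational(1, 988817))) = Add(Rational(3284731, 791721), Rational(2763280, 988817)) = Rational(76559783917, 11026298367)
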